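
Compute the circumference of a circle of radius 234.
Circumference = 2 * pi * r
Circumference = 2 * pi * 234
Circumference = 1470.27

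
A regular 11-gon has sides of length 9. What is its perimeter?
Perimeter = number of sides * side length
Perimeter = 11 * 9
Perimeter = 99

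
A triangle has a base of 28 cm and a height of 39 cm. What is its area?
Area = (1/2) * base * height
Area = (1/2) * 28 * 39
Area = 546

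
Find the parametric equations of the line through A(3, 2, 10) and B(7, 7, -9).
Direction vector d = B - A = (4, 5, -19)
x = 3 + 4t, y = 2 + 5t, z = 10 - 19t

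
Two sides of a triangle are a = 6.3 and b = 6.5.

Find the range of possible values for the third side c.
By the triangle inequality: |a - b| < c < a + b
|6.3 - 6.5| < c < 6.3 + 6.5
0.2 < c < 12.8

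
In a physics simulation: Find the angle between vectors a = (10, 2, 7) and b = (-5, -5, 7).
a·b = -11, |a|² = 153, |b|² = 99
cos θ = -11/√15147 ≈ -0.08938
θ ≈ 95.13°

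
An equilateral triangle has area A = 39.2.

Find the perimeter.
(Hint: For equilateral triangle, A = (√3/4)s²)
A = (√3/4)s²  →  s² = 4A/√3 = 4·39.2/√3 = 90.5285
s = 9.51465
Perimeter = 3s = 28.54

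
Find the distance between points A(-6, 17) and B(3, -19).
Using the distance formula: d = sqrt((x₂-x₁)² + (y₂-y₁)²)
dx = 3 - (-6) = 9
dy = (-19) - 17 = -36
d = sqrt(9² + (-36)²) = sqrt(81 + 1296) = sqrt(1377) = 37.11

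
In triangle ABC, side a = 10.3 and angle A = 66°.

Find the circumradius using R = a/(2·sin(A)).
R = a/(2·sin(A)) = 10.3/(2·sin(66°))
R = 10.3/(2·0.913545) = 10.3/1.827091 = 5.637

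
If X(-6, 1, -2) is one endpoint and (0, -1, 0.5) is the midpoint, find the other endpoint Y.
Y = (2×0 - (-6), 2×(-1) - 1, 2×0.5 - (-2)) = (6, -3, 3)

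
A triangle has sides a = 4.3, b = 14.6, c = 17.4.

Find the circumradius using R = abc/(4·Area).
s = (a+b+c)/2 = 18.15
Area = √(s(s-a)(s-b)(s-c)) = √(18.15·13.85·3.55·0.75) = 25.8707
R = abc/(4·Area) = (4.3·14.6·17.4)/(4·25.8707) = 1092.372/103.4828 = 10.56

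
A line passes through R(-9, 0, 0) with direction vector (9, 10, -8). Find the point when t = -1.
P(-1) = (-9 + 9(-1), 0 + 10(-1), 0 + (-8)(-1)) = (-18, -10, 8)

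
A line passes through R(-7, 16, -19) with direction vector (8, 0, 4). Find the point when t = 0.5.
P(0.5) = (-7 + 8(0.5), 16 + 0(0.5), -19 + 4(0.5)) = (-3, 16, -17)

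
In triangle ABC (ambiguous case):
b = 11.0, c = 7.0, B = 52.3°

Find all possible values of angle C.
sin(C)/c = sin(B)/b  →  sin(C) = c·sin(B)/b = 7.0·sin(52.3°)/11.0 = 0.503506
C₁ = arcsin(0.503506) = 30.23°,  C₂ = 180° - C₁ = 149.77°
Check C₂: A = 180° - 52.3° - 149.77° = -22.07° ≤ 0, rejected
C = 30.23° (one solution)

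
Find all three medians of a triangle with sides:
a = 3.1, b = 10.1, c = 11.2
Using m_x = ½√(2y² + 2z² - x²):
m_a = ½√(2·10.1² + 2·11.2² - 3.1²) = ½√445.29 = 10.55
m_b = ½√(2·3.1² + 2·11.2² - 10.1²) = ½√168.09 = 6.482
m_c = ½√(2·3.1² + 2·10.1² - 11.2²) = ½√97.8 = 4.945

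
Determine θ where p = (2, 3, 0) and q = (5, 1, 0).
p·q = 13, |p|² = 13, |q|² = 26
cos θ = 13/√338 ≈ 0.7071
θ ≈ 45.0°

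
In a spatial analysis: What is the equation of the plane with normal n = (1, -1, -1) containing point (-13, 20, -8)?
d = n·P = (1)(-13) + (-1)(20) + (-1)(-8) = -25
Plane: x - y - z = -25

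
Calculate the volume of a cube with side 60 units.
Volume = s³
Volume = 60³
Volume = 216000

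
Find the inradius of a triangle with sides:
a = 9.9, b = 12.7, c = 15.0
s = (a+b+c)/2 = (9.9+12.7+15.0)/2 = 18.8
Area = √(s(s-a)(s-b)(s-c)) = √(18.8·8.9·6.1·3.8) = 62.2774
r = Area/s = 62.2774/18.8 = 3.313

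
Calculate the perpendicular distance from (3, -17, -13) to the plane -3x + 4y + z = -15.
d = |(-3)(3) + 4(-17) + 1(-13) - (-15)| / √((-3)² + 4² + 1²) = 75/√26 = 14.71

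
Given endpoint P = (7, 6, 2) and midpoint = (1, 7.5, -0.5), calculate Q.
Q = (2×1 - 7, 2×7.5 - 6, 2×(-0.5) - 2) = (-5, 9, -3)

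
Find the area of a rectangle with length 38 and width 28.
Area = length * width
Area = 38 * 28
Area = 1064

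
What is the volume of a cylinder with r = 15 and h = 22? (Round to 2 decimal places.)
Volume = pi * r² * h
Volume = pi * 15² * 22
Volume = pi * 225 * 22
Volume = pi * 4950
Volume = 15550.88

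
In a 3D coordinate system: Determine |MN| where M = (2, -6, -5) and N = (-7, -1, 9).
d = √[(-9)² + (5)² + (14)²] = √302 = 17.38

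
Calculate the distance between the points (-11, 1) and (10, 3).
Using the distance formula: d = sqrt((x₂-x₁)² + (y₂-y₁)²)
dx = 10 - (-11) = 21
dy = 3 - 1 = 2
d = sqrt(21² + 2²) = sqrt(441 + 4) = sqrt(445) = 21.10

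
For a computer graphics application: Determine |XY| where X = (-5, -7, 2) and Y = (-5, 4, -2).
d = √[(0)² + (11)² + (-4)²] = √137 = 11.7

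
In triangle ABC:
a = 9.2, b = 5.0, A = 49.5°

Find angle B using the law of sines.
sin(B)/b = sin(A)/a
sin(B) = b·sin(A)/a = 5.0·sin(49.5°)/9.2 = 0.413264
B = arcsin(0.413264) = 24.41°  (b ≤ a, so B ≤ A and the acute solution is unique)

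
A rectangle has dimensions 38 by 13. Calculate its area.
Area = length * width
Area = 38 * 13
Area = 494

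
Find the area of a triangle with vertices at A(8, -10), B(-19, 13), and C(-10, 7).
Using the coordinate formula: Area = (1/2)|x₁(y₂-y₃) + x₂(y₃-y₁) + x₃(y₁-y₂)|
Area = (1/2)|8(13-7) + (-19)(7-(-10)) + (-10)((-10)-13)|
Area = (1/2)|8*6 + (-19)*17 + (-10)*(-23)|
Area = (1/2)|48 + (-323) + 230|
Area = (1/2)*45 = 22.50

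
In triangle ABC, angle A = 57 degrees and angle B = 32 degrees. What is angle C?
Sum of angles in a triangle = 180 degrees
Third angle = 180 - 57 - 32
Third angle = 91 degrees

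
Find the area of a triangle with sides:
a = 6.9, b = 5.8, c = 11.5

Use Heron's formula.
s = (a+b+c)/2 = (6.9+5.8+11.5)/2 = 12.1
A = √(s(s-a)(s-b)(s-c)) = √(12.1·5.2·6.3·0.6)
A = √237.838 = 15.42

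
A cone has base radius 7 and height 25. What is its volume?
Volume = (1/3) * pi * r² * h
Volume = (1/3) * pi * 7² * 25
Volume = (1/3) * pi * 49 * 25
Volume = (1/3) * pi * 1225
Volume = 1282.82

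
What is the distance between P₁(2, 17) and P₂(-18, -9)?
Using the distance formula: d = sqrt((x₂-x₁)² + (y₂-y₁)²)
dx = (-18) - 2 = -20
dy = (-9) - 17 = -26
d = sqrt((-20)² + (-26)²) = sqrt(400 + 676) = sqrt(1076) = 32.80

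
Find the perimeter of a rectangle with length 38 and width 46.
Perimeter = 2 * (length + width)
Perimeter = 2 * (38 + 46)
Perimeter = 2 * 84
Perimeter = 168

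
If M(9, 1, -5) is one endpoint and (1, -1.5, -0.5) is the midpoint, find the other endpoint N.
N = (2×1 - 9, 2×(-1.5) - 1, 2×(-0.5) - (-5)) = (-7, -4, 4)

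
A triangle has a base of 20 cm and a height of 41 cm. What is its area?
Area = (1/2) * base * height
Area = (1/2) * 20 * 41
Area = 410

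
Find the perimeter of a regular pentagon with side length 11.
Perimeter = number of sides * side length
Perimeter = 5 * 11
Perimeter = 55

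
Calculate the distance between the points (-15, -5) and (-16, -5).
Using the distance formula: d = sqrt((x₂-x₁)² + (y₂-y₁)²)
dx = (-16) - (-15) = -1
dy = (-5) - (-5) = 0
d = sqrt((-1)² + 0²) = sqrt(1 + 0) = sqrt(1) = 1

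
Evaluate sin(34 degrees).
sin(34 degrees) = 0.5592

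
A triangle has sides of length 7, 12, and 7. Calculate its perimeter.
Perimeter = sum of all sides
Perimeter = 7 + 12 + 7
Perimeter = 26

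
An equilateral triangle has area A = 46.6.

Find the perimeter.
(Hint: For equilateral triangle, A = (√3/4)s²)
A = (√3/4)s²  →  s² = 4A/√3 = 4·46.6/√3 = 107.618
s = 10.3739
Perimeter = 3s = 31.12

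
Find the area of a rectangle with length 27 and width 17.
Area = length * width
Area = 27 * 17
Area = 459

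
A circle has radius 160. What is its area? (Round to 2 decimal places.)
Area = pi * r²
Area = pi * 160²
Area = pi * 25600
Area = 80424.77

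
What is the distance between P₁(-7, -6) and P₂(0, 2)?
Using the distance formula: d = sqrt((x₂-x₁)² + (y₂-y₁)²)
dx = 0 - (-7) = 7
dy = 2 - (-6) = 8
d = sqrt(7² + 8²) = sqrt(49 + 64) = sqrt(113) = 10.63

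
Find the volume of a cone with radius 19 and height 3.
Volume = (1/3) * pi * r² * h
Volume = (1/3) * pi * 19² * 3
Volume = (1/3) * pi * 361 * 3
Volume = (1/3) * pi * 1083
Volume = 1134.11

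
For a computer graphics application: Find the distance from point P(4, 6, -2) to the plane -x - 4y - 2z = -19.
d = |(-1)(4) + (-4)(6) + (-2)(-2) - (-19)| / √((-1)² + (-4)² + (-2)²) = 5/√21 = 1.091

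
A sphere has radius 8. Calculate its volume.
Volume = (4/3) * pi * r³
Volume = (4/3) * pi * 8³
Volume = (4/3) * pi * 512
Volume = 2144.66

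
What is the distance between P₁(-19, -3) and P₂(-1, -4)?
Using the distance formula: d = sqrt((x₂-x₁)² + (y₂-y₁)²)
dx = (-1) - (-19) = 18
dy = (-4) - (-3) = -1
d = sqrt(18² + (-1)²) = sqrt(324 + 1) = sqrt(325) = 18.03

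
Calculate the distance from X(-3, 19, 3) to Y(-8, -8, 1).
d = √[(-5)² + (-27)² + (-2)²] = √758 = 27.53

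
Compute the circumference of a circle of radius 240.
Circumference = 2 * pi * r
Circumference = 2 * pi * 240
Circumference = 1507.96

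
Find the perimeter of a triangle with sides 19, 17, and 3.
Perimeter = sum of all sides
Perimeter = 19 + 17 + 3
Perimeter = 39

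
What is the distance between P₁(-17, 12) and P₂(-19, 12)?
Using the distance formula: d = sqrt((x₂-x₁)² + (y₂-y₁)²)
dx = (-19) - (-17) = -2
dy = 12 - 12 = 0
d = sqrt((-2)² + 0²) = sqrt(4 + 0) = sqrt(4) = 2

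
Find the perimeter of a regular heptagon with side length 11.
Perimeter = number of sides * side length
Perimeter = 7 * 11
Perimeter = 77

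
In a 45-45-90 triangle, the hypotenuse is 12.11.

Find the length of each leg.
In a 45-45-90 triangle, hypotenuse = leg·√2  →  leg = hypotenuse/√2
leg = 12.11/√2 = 8.563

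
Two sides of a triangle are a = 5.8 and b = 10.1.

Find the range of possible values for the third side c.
By the triangle inequality: |a - b| < c < a + b
|5.8 - 10.1| < c < 5.8 + 10.1
4.3 < c < 15.9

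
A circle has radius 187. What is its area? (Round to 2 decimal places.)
Area = pi * r²
Area = pi * 187²
Area = pi * 34969
Area = 109858.35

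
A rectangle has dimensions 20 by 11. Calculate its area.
Area = length * width
Area = 20 * 11
Area = 220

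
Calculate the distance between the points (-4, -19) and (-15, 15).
Using the distance formula: d = sqrt((x₂-x₁)² + (y₂-y₁)²)
dx = (-15) - (-4) = -11
dy = 15 - (-19) = 34
d = sqrt((-11)² + 34²) = sqrt(121 + 1156) = sqrt(1277) = 35.74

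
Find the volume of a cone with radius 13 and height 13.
Volume = (1/3) * pi * r² * h
Volume = (1/3) * pi * 13² * 13
Volume = (1/3) * pi * 169 * 13
Volume = (1/3) * pi * 2197
Volume = 2300.69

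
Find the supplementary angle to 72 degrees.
Supplementary angles sum to 180 degrees.
Other angle = 180 - 72
Other angle = 108 degrees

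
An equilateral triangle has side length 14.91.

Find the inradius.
For an equilateral triangle, r = s/(2√3) where s is the side.
r = 14.91/(2√3) = 14.91/3.464102 = 4.304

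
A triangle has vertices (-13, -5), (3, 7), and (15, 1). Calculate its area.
Using the coordinate formula: Area = (1/2)|x₁(y₂-y₃) + x₂(y₃-y₁) + x₃(y₁-y₂)|
Area = (1/2)|(-13)(7-1) + 3(1-(-5)) + 15((-5)-7)|
Area = (1/2)|(-13)*6 + 3*6 + 15*(-12)|
Area = (1/2)|(-78) + 18 + (-180)|
Area = (1/2)*240 = 120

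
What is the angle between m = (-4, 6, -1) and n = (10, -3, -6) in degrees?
m·n = -52, |m|² = 53, |n|² = 145
cos θ = -52/√7685 ≈ -0.5932
θ ≈ 126.4°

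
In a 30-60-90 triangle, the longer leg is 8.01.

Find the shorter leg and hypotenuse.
In a 30-60-90 triangle, sides are in ratio 1 : √3 : 2.
Long leg = short leg·√3  →  short leg = 8.01/√3 = 4.625
Hypotenuse = 2·(short leg) = 2·8.01/√3 = 9.249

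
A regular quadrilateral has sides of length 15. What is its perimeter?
Perimeter = number of sides * side length
Perimeter = 4 * 15
Perimeter = 60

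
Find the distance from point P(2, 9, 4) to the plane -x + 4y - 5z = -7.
d = |(-1)(2) + 4(9) + (-5)(4) - (-7)| / √((-1)² + 4² + (-5)²) = 21/√42 = 3.24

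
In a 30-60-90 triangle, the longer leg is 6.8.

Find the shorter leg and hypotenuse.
In a 30-60-90 triangle, sides are in ratio 1 : √3 : 2.
Long leg = short leg·√3  →  short leg = 6.8/√3 = 3.926
Hypotenuse = 2·(short leg) = 2·6.8/√3 = 7.852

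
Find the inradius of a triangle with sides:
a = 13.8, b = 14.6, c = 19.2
s = (a+b+c)/2 = (13.8+14.6+19.2)/2 = 23.8
Area = √(s(s-a)(s-b)(s-c)) = √(23.8·10·9.2·4.6) = 100.36
r = Area/s = 100.36/23.8 = 4.217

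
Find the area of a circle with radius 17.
Area = pi * r²
Area = pi * 17²
Area = pi * 289
Area = 907.92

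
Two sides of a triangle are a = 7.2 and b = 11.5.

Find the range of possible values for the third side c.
By the triangle inequality: |a - b| < c < a + b
|7.2 - 11.5| < c < 7.2 + 11.5
4.3 < c < 18.7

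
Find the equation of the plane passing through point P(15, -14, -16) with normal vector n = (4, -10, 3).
d = n·P = (4)(15) + (-10)(-14) + (3)(-16) = 152
Plane: 4x - 10y + 3z = 152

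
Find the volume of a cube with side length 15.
Volume = s³
Volume = 15³
Volume = 3375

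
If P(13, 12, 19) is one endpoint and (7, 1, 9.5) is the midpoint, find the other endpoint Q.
Q = (2×7 - 13, 2×1 - 12, 2×9.5 - 19) = (1, -10, 0)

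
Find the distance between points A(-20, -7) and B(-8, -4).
Using the distance formula: d = sqrt((x₂-x₁)² + (y₂-y₁)²)
dx = (-8) - (-20) = 12
dy = (-4) - (-7) = 3
d = sqrt(12² + 3²) = sqrt(144 + 9) = sqrt(153) = 12.37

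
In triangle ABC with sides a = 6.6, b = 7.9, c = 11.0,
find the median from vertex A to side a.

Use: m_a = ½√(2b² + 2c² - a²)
m_a = ½√(2·7.9² + 2·11.0² - 6.6²)
m_a = ½√(124.82 + 242 - 43.56) = ½√323.26 = 8.99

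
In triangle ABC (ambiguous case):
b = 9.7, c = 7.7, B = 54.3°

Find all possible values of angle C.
sin(C)/c = sin(B)/b  →  sin(C) = c·sin(B)/b = 7.7·sin(54.3°)/9.7 = 0.644644
C₁ = arcsin(0.644644) = 40.14°,  C₂ = 180° - C₁ = 139.86°
Check C₂: A = 180° - 54.3° - 139.86° = -14.16° ≤ 0, rejected
C = 40.14° (one solution)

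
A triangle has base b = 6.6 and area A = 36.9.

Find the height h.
A = ½bh  →  h = 2A/b
h = 2·36.9/6.6 = 11.18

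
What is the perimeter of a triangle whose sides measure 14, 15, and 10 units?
Perimeter = sum of all sides
Perimeter = 14 + 15 + 10
Perimeter = 39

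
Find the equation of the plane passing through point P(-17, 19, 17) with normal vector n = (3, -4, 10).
d = n·P = (3)(-17) + (-4)(19) + (10)(17) = 43
Plane: 3x - 4y + 10z = 43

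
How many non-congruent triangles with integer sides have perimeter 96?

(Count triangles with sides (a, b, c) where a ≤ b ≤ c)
With a ≤ b ≤ c and a + b + c = 96, the triangle inequality a + b > c gives c < 96/2, so c ≤ 47.
Iterate a from 1 to ⌊p/3⌋ = 32; for each a, b ranges from a to ⌊(p−a)/2⌋ with c = p − a − b, keeping only c ≥ b.
Triples: (2, 47, 47), (3, 46, 47), (4, 45, 47), …
Count = 192 triangles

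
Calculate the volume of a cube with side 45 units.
Volume = s³
Volume = 45³
Volume = 91125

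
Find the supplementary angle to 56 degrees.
Supplementary angles sum to 180 degrees.
Other angle = 180 - 56
Other angle = 124 degrees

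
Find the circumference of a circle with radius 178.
Circumference = 2 * pi * r
Circumference = 2 * pi * 178
Circumference = 1118.41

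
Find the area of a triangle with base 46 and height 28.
Area = (1/2) * base * height
Area = (1/2) * 46 * 28
Area = 644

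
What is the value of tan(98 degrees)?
tan(98 degrees) = -7.1154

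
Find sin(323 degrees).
sin(323 degrees) = -0.6018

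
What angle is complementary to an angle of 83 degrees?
Complementary angles sum to 90 degrees.
Other angle = 90 - 83
Other angle = 7 degrees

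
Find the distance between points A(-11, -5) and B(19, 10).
Using the distance formula: d = sqrt((x₂-x₁)² + (y₂-y₁)²)
dx = 19 - (-11) = 30
dy = 10 - (-5) = 15
d = sqrt(30² + 15²) = sqrt(900 + 225) = sqrt(1125) = 33.54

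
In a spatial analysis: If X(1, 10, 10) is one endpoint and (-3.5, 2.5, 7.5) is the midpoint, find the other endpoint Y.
Y = (2×(-3.5) - 1, 2×2.5 - 10, 2×7.5 - 10) = (-8, -5, 5)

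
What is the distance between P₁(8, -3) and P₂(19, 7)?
Using the distance formula: d = sqrt((x₂-x₁)² + (y₂-y₁)²)
dx = 19 - 8 = 11
dy = 7 - (-3) = 10
d = sqrt(11² + 10²) = sqrt(121 + 100) = sqrt(221) = 14.87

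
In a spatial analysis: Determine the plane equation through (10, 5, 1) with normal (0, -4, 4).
d = n·P = (0)(10) + (-4)(5) + (4)(1) = -16
Plane: -4y + 4z = -16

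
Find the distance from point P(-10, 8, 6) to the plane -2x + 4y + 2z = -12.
d = |(-2)(-10) + 4(8) + 2(6) - (-12)| / √((-2)² + 4² + 2²) = 76/√24 = 15.51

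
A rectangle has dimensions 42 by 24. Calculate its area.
Area = length * width
Area = 42 * 24
Area = 1008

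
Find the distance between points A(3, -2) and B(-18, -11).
Using the distance formula: d = sqrt((x₂-x₁)² + (y₂-y₁)²)
dx = (-18) - 3 = -21
dy = (-11) - (-2) = -9
d = sqrt((-21)² + (-9)²) = sqrt(441 + 81) = sqrt(522) = 22.85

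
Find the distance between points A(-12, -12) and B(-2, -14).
Using the distance formula: d = sqrt((x₂-x₁)² + (y₂-y₁)²)
dx = (-2) - (-12) = 10
dy = (-14) - (-12) = -2
d = sqrt(10² + (-2)²) = sqrt(100 + 4) = sqrt(104) = 10.20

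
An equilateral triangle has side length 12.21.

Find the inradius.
For an equilateral triangle, r = s/(2√3) where s is the side.
r = 12.21/(2√3) = 12.21/3.464102 = 3.525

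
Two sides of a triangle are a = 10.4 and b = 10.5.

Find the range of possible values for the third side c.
By the triangle inequality: |a - b| < c < a + b
|10.4 - 10.5| < c < 10.4 + 10.5
0.1 < c < 20.9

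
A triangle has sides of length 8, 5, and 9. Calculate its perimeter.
Perimeter = sum of all sides
Perimeter = 8 + 5 + 9
Perimeter = 22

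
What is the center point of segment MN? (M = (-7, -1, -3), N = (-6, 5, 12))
Midpoint = ((-7-6)/2, (-1+5)/2, (-3+12)/2) = (-6.5, 2, 4.5)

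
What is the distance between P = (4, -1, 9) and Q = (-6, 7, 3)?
d = √[(-10)² + (8)² + (-6)²] = √200 = 14.14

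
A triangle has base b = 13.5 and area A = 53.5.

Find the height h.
A = ½bh  →  h = 2A/b
h = 2·53.5/13.5 = 7.926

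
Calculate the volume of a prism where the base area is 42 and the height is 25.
Volume = base area * height
Volume = 42 * 25
Volume = 1050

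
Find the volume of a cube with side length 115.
Volume = s³
Volume = 115³
Volume = 1520875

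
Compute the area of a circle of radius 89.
Area = pi * r²
Area = pi * 89²
Area = pi * 7921
Area = 24884.56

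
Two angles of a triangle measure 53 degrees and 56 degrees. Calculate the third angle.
Sum of angles in a triangle = 180 degrees
Third angle = 180 - 53 - 56
Third angle = 71 degrees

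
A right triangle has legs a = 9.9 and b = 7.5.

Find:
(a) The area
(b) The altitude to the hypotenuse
(a) Area = ½ab = ½·9.9·7.5 = 37.125
(b) Hypotenuse c = √(9.9² + 7.5²) = √154.26 = 12.4201
    Area = ½·c·h_c  →  h_c = 2·Area/c = 2·37.125/12.4201 = 5.978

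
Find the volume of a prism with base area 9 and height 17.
Volume = base area * height
Volume = 9 * 17
Volume = 153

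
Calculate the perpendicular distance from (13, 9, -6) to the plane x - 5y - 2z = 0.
d = |1(13) + (-5)(9) + (-2)(-6) - (0)| / √(1² + (-5)² + (-2)²) = 20/√30 = 3.651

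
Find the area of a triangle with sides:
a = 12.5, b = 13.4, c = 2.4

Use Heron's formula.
s = (a+b+c)/2 = (12.5+13.4+2.4)/2 = 14.15
A = √(s(s-a)(s-b)(s-c)) = √(14.15·1.65·0.75·11.75)
A = √205.75 = 14.34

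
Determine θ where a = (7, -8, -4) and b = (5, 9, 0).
a·b = -37, |a|² = 129, |b|² = 106
cos θ = -37/√13674 ≈ -0.3164
θ ≈ 108.4°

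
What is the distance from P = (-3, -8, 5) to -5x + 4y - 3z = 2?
d = |(-5)(-3) + 4(-8) + (-3)(5) - (2)| / √((-5)² + 4² + (-3)²) = 34/√50 = 4.808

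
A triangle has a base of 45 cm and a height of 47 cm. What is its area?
Area = (1/2) * base * height
Area = (1/2) * 45 * 47
Area = 1057.50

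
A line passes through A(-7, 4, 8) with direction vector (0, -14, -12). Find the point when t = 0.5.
P(0.5) = (-7 + 0(0.5), 4 + (-14)(0.5), 8 + (-12)(0.5)) = (-7, -3, 2)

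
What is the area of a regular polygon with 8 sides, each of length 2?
For a regular 8-gon with side length s = 2:
Apothem a = s / (2*tan(pi/8)) = 2 / (2*tan(pi/8)) ≈ 2.4142
Perimeter P = 8 * 2 = 16
Area = (1/2) * P * a = (1/2) * 16 * 2.4142 = 19.31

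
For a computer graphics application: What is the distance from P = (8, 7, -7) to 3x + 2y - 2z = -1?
d = |3(8) + 2(7) + (-2)(-7) - (-1)| / √(3² + 2² + (-2)²) = 53/√17 = 12.85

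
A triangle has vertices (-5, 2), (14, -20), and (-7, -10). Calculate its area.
Using the coordinate formula: Area = (1/2)|x₁(y₂-y₃) + x₂(y₃-y₁) + x₃(y₁-y₂)|
Area = (1/2)|(-5)((-20)-(-10)) + 14((-10)-2) + (-7)(2-(-20))|
Area = (1/2)|(-5)*(-10) + 14*(-12) + (-7)*22|
Area = (1/2)|50 + (-168) + (-154)|
Area = (1/2)*272 = 136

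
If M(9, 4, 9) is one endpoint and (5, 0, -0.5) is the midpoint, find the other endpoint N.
N = (2×5 - 9, 2×0 - 4, 2×(-0.5) - 9) = (1, -4, -10)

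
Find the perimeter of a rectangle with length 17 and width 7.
Perimeter = 2 * (length + width)
Perimeter = 2 * (17 + 7)
Perimeter = 2 * 24
Perimeter = 48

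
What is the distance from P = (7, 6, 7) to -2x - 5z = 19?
d = |(-2)(7) + 0(6) + (-5)(7) - (19)| / √((-2)² + 0² + (-5)²) = 68/√29 = 12.63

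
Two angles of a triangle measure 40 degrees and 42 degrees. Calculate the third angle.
Sum of angles in a triangle = 180 degrees
Third angle = 180 - 40 - 42
Third angle = 98 degrees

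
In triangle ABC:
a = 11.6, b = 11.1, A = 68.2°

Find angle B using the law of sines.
sin(B)/b = sin(A)/a
sin(B) = b·sin(A)/a = 11.1·sin(68.2°)/11.6 = 0.888465
B = arcsin(0.888465) = 62.68°  (b ≤ a, so B ≤ A and the acute solution is unique)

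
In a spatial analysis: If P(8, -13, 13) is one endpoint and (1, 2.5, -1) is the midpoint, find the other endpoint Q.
Q = (2×1 - 8, 2×2.5 - (-13), 2×(-1) - 13) = (-6, 18, -15)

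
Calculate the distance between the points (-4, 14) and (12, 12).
Using the distance formula: d = sqrt((x₂-x₁)² + (y₂-y₁)²)
dx = 12 - (-4) = 16
dy = 12 - 14 = -2
d = sqrt(16² + (-2)²) = sqrt(256 + 4) = sqrt(260) = 16.12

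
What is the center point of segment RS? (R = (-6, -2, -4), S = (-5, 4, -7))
Midpoint = ((-6-5)/2, (-2+4)/2, (-4-7)/2) = (-5.5, 1, -5.5)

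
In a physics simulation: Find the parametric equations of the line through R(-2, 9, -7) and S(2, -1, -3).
Direction vector d = S - R = (4, -10, 4)
x = -2 + 4t, y = 9 - 10t, z = -7 + 4t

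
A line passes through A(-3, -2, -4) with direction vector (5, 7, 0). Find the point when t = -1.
P(-1) = (-3 + 5(-1), -2 + 7(-1), -4 + 0(-1)) = (-8, -9, -4)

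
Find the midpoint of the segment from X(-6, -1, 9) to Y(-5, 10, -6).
Midpoint = ((-6-5)/2, (-1+10)/2, (9-6)/2) = (-5.5, 4.5, 1.5)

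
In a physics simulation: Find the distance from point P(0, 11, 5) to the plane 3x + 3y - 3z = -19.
d = |3(0) + 3(11) + (-3)(5) - (-19)| / √(3² + 3² + (-3)²) = 37/√27 = 7.121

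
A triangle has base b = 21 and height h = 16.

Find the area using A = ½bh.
A = ½·21·16 = 168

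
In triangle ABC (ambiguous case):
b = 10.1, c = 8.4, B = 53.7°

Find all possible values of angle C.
sin(C)/c = sin(B)/b  →  sin(C) = c·sin(B)/b = 8.4·sin(53.7°)/10.1 = 0.670277
C₁ = arcsin(0.670277) = 42.09°,  C₂ = 180° - C₁ = 137.91°
Check C₂: A = 180° - 53.7° - 137.91° = -11.61° ≤ 0, rejected
C = 42.09° (one solution)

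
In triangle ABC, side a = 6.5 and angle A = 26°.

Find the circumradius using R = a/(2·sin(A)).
R = a/(2·sin(A)) = 6.5/(2·sin(26°))
R = 6.5/(2·0.438371) = 6.5/0.876742 = 7.414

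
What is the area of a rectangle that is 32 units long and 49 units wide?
Area = length * width
Area = 32 * 49
Area = 1568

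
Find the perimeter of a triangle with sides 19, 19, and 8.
Perimeter = sum of all sides
Perimeter = 19 + 19 + 8
Perimeter = 46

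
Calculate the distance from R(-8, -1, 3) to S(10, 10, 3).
d = √[(18)² + (11)² + (0)²] = √445 = 21.1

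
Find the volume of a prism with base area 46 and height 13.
Volume = base area * height
Volume = 46 * 13
Volume = 598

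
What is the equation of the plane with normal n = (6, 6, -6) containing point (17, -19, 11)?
d = n·P = (6)(17) + (6)(-19) + (-6)(11) = -78
Plane: 6x + 6y - 6z = -78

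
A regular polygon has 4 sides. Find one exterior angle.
Exterior angle of a regular n-gon = 360/n
Exterior angle = 360/4
Exterior angle = 90 degrees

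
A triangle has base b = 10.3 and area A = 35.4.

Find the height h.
A = ½bh  →  h = 2A/b
h = 2·35.4/10.3 = 6.874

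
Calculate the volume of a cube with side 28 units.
Volume = s³
Volume = 28³
Volume = 21952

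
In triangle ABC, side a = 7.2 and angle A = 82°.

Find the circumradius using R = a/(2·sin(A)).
R = a/(2·sin(A)) = 7.2/(2·sin(82°))
R = 7.2/(2·0.990268) = 7.2/1.980536 = 3.635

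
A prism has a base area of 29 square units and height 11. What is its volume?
Volume = base area * height
Volume = 29 * 11
Volume = 319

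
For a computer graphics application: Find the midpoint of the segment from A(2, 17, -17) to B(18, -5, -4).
Midpoint = ((2+18)/2, (17-5)/2, (-17-4)/2) = (10, 6, -10.5)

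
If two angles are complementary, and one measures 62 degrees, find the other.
Complementary angles sum to 90 degrees.
Other angle = 90 - 62
Other angle = 28 degrees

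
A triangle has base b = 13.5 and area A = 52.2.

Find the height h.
A = ½bh  →  h = 2A/b
h = 2·52.2/13.5 = 7.733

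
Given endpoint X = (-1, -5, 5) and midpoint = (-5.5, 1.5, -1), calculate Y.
Y = (2×(-5.5) - (-1), 2×1.5 - (-5), 2×(-1) - 5) = (-10, 8, -7)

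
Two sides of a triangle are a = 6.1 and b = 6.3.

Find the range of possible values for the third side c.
By the triangle inequality: |a - b| < c < a + b
|6.1 - 6.3| < c < 6.1 + 6.3
0.2 < c < 12.4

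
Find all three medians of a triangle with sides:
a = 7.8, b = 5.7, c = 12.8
Using m_x = ½√(2y² + 2z² - x²):
m_a = ½√(2·5.7² + 2·12.8² - 7.8²) = ½√331.82 = 9.108
m_b = ½√(2·7.8² + 2·12.8² - 5.7²) = ½√416.87 = 10.21
m_c = ½√(2·7.8² + 2·5.7² - 12.8²) = ½√22.82 = 2.389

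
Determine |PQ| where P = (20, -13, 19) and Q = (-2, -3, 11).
d = √[(-22)² + (10)² + (-8)²] = √648 = 25.46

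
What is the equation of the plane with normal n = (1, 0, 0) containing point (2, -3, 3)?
d = n·P = (1)(2) + (0)(-3) + (0)(3) = 2
Plane: x = 2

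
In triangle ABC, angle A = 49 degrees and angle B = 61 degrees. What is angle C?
Sum of angles in a triangle = 180 degrees
Third angle = 180 - 49 - 61
Third angle = 70 degrees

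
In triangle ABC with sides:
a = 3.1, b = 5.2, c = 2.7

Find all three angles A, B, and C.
By the law of cosines:
cos(A) = (b² + c² - a²)/(2bc) = 0.880342  →  A = 28.32°
cos(B) = (a² + c² - b²)/(2ac) = -0.605735  →  B = 127.3°
cos(C) = (a² + b² - c²)/(2ab) = 0.910670  →  C = 24.4°
Check: A + B + C = 180.0° ✓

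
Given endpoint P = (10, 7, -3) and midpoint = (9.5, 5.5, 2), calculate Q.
Q = (2×9.5 - 10, 2×5.5 - 7, 2×2 - (-3)) = (9, 4, 7)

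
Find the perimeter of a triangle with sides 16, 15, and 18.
Perimeter = sum of all sides
Perimeter = 16 + 15 + 18
Perimeter = 49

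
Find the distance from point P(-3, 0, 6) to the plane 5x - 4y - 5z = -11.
d = |5(-3) + (-4)(0) + (-5)(6) - (-11)| / √(5² + (-4)² + (-5)²) = 34/√66 = 4.185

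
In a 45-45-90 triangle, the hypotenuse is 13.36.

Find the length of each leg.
In a 45-45-90 triangle, hypotenuse = leg·√2  →  leg = hypotenuse/√2
leg = 13.36/√2 = 9.447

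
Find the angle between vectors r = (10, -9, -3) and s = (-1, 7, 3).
r·s = -82, |r|² = 190, |s|² = 59
cos θ = -82/√11210 ≈ -0.7745
θ ≈ 140.8°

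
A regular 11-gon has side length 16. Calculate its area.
For a regular 11-gon with side length s = 16:
Apothem a = s / (2*tan(pi/11)) = 16 / (2*tan(pi/11)) ≈ 27.2455
Perimeter P = 11 * 16 = 176
Area = (1/2) * P * a = (1/2) * 176 * 27.2455 = 2397.60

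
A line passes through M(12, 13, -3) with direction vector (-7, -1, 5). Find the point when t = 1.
P(1) = (12 + (-7)(1), 13 + (-1)(1), -3 + 5(1)) = (5, 12, 2)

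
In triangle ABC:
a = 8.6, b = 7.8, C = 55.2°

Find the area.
Using A = ½ab·sin(C):
A = ½·8.6·7.8·sin(55.2°) = ½·67.08·0.821149 = 27.54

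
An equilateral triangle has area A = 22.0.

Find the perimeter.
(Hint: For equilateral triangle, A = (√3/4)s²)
A = (√3/4)s²  →  s² = 4A/√3 = 4·22.0/√3 = 50.8068
s = 7.12789
Perimeter = 3s = 21.38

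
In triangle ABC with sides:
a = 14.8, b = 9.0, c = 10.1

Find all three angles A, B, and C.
By the law of cosines:
cos(A) = (b² + c² - a²)/(2bc) = -0.198185  →  A = 101.4°
cos(B) = (a² + c² - b²)/(2ac) = 0.802950  →  B = 36.59°
cos(C) = (a² + b² - c²)/(2ab) = 0.743356  →  C = 41.98°
Check: A + B + C = 180.0° ✓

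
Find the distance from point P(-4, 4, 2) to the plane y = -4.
d = |0(-4) + 1(4) + 0(2) - (-4)| / √(0² + 1² + 0²) = 8/√1 = 8.0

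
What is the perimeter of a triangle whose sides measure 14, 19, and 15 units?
Perimeter = sum of all sides
Perimeter = 14 + 19 + 15
Perimeter = 48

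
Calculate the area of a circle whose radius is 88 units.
Area = pi * r²
Area = pi * 88²
Area = pi * 7744
Area = 24328.49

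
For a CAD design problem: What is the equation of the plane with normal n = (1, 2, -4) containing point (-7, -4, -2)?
d = n·P = (1)(-7) + (2)(-4) + (-4)(-2) = -7
Plane: x + 2y - 4z = -7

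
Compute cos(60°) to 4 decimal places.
cos(60 degrees) = 1/2
Decimal approximation: 0.5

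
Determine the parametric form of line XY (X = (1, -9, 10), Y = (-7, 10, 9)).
Direction vector d = Y - X = (-8, 19, -1)
x = 1 - 8t, y = -9 + 19t, z = 10 - t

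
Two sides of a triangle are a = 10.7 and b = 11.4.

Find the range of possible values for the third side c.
By the triangle inequality: |a - b| < c < a + b
|10.7 - 11.4| < c < 10.7 + 11.4
0.7 < c < 22.1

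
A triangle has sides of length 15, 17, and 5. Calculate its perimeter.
Perimeter = sum of all sides
Perimeter = 15 + 17 + 5
Perimeter = 37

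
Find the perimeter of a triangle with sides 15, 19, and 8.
Perimeter = sum of all sides
Perimeter = 15 + 19 + 8
Perimeter = 42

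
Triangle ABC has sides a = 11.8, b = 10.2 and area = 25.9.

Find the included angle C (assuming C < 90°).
Area = ½ab·sin(C)  →  sin(C) = 2·Area/(ab)
sin(C) = 2·25.9/(11.8·10.2) = 0.430376
C = arcsin(0.430376) = 25.49°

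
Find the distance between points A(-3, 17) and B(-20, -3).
Using the distance formula: d = sqrt((x₂-x₁)² + (y₂-y₁)²)
dx = (-20) - (-3) = -17
dy = (-3) - 17 = -20
d = sqrt((-17)² + (-20)²) = sqrt(289 + 400) = sqrt(689) = 26.25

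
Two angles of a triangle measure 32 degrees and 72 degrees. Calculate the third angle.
Sum of angles in a triangle = 180 degrees
Third angle = 180 - 32 - 72
Third angle = 76 degrees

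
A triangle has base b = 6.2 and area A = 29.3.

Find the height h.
A = ½bh  →  h = 2A/b
h = 2·29.3/6.2 = 9.452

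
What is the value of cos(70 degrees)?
cos(70 degrees) = 0.342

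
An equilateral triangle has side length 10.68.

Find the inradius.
For an equilateral triangle, r = s/(2√3) where s is the side.
r = 10.68/(2√3) = 10.68/3.464102 = 3.083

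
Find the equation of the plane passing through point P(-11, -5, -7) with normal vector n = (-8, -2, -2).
d = n·P = (-8)(-11) + (-2)(-5) + (-2)(-7) = 112
Plane: -8x - 2y - 2z = 112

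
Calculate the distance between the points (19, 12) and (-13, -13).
Using the distance formula: d = sqrt((x₂-x₁)² + (y₂-y₁)²)
dx = (-13) - 19 = -32
dy = (-13) - 12 = -25
d = sqrt((-32)² + (-25)²) = sqrt(1024 + 625) = sqrt(1649) = 40.61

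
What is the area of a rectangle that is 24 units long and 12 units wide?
Area = length * width
Area = 24 * 12
Area = 288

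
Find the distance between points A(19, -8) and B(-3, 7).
Using the distance formula: d = sqrt((x₂-x₁)² + (y₂-y₁)²)
dx = (-3) - 19 = -22
dy = 7 - (-8) = 15
d = sqrt((-22)² + 15²) = sqrt(484 + 225) = sqrt(709) = 26.63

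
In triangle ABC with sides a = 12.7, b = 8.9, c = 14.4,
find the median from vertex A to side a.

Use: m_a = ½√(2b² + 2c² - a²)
m_a = ½√(2·8.9² + 2·14.4² - 12.7²)
m_a = ½√(158.42 + 414.72 - 161.29) = ½√411.85 = 10.15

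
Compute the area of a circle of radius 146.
Area = pi * r²
Area = pi * 146²
Area = pi * 21316
Area = 66966.19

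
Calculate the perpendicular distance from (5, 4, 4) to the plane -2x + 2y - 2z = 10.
d = |(-2)(5) + 2(4) + (-2)(4) - (10)| / √((-2)² + 2² + (-2)²) = 20/√12 = 5.774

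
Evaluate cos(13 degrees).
cos(13 degrees) = 0.9744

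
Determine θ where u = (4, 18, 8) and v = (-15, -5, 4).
u·v = -118, |u|² = 404, |v|² = 266
cos θ = -118/√107464 ≈ -0.36
θ ≈ 111.1°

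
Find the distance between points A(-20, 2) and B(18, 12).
Using the distance formula: d = sqrt((x₂-x₁)² + (y₂-y₁)²)
dx = 18 - (-20) = 38
dy = 12 - 2 = 10
d = sqrt(38² + 10²) = sqrt(1444 + 100) = sqrt(1544) = 39.29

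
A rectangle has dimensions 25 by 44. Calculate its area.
Area = length * width
Area = 25 * 44
Area = 1100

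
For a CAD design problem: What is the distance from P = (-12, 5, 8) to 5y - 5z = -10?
d = |0(-12) + 5(5) + (-5)(8) - (-10)| / √(0² + 5² + (-5)²) = 5/√50 = 0.7071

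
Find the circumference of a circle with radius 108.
Circumference = 2 * pi * r
Circumference = 2 * pi * 108
Circumference = 678.58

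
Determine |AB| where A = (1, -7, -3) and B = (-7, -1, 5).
d = √[(-8)² + (6)² + (8)²] = √164 = 12.81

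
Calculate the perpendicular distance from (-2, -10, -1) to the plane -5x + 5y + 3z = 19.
d = |(-5)(-2) + 5(-10) + 3(-1) - (19)| / √((-5)² + 5² + 3²) = 62/√59 = 8.072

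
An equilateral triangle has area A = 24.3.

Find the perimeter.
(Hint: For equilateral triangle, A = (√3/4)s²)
A = (√3/4)s²  →  s² = 4A/√3 = 4·24.3/√3 = 56.1184
s = 7.49122
Perimeter = 3s = 22.47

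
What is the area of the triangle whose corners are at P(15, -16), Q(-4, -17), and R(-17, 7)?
Using the coordinate formula: Area = (1/2)|x₁(y₂-y₃) + x₂(y₃-y₁) + x₃(y₁-y₂)|
Area = (1/2)|15((-17)-7) + (-4)(7-(-16)) + (-17)((-16)-(-17))|
Area = (1/2)|15*(-24) + (-4)*23 + (-17)*1|
Area = (1/2)|(-360) + (-92) + (-17)|
Area = (1/2)*469 = 234.50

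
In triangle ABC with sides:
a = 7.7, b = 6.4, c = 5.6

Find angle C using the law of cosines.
cos(C) = (a² + b² - c²)/(2ab)
cos(C) = (7.7² + 6.4² - 5.6²)/(2·7.7·6.4) = 68.89/98.56 = 0.698965
C = arccos(0.698965) = 45.66°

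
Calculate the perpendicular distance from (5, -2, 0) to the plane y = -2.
d = |0(5) + 1(-2) + 0(0) - (-2)| / √(0² + 1² + 0²) = 0/√1 = 0.0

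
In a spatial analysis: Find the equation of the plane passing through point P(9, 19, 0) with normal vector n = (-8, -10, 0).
d = n·P = (-8)(9) + (-10)(19) + (0)(0) = -262
Plane: -8x - 10y = -262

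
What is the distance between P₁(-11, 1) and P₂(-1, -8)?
Using the distance formula: d = sqrt((x₂-x₁)² + (y₂-y₁)²)
dx = (-1) - (-11) = 10
dy = (-8) - 1 = -9
d = sqrt(10² + (-9)²) = sqrt(100 + 81) = sqrt(181) = 13.45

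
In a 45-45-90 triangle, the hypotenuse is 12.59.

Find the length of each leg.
In a 45-45-90 triangle, hypotenuse = leg·√2  →  leg = hypotenuse/√2
leg = 12.59/√2 = 8.902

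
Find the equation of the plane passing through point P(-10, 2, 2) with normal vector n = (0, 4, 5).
d = n·P = (0)(-10) + (4)(2) + (5)(2) = 18
Plane: 4y + 5z = 18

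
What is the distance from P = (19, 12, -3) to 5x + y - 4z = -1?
d = |5(19) + 1(12) + (-4)(-3) - (-1)| / √(5² + 1² + (-4)²) = 120/√42 = 18.52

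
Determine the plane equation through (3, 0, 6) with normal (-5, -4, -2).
d = n·P = (-5)(3) + (-4)(0) + (-2)(6) = -27
Plane: -5x - 4y - 2z = -27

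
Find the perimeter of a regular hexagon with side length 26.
Perimeter = number of sides * side length
Perimeter = 6 * 26
Perimeter = 156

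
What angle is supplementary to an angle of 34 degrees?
Supplementary angles sum to 180 degrees.
Other angle = 180 - 34
Other angle = 146 degrees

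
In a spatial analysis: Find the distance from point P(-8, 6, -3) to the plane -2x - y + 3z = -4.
d = |(-2)(-8) + (-1)(6) + 3(-3) - (-4)| / √((-2)² + (-1)² + 3²) = 5/√14 = 1.336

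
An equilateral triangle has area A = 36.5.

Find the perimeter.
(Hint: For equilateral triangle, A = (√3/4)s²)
A = (√3/4)s²  →  s² = 4A/√3 = 4·36.5/√3 = 84.2931
s = 9.18113
Perimeter = 3s = 27.54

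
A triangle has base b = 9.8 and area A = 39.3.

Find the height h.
A = ½bh  →  h = 2A/b
h = 2·39.3/9.8 = 8.02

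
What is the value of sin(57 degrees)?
sin(57 degrees) = 0.8387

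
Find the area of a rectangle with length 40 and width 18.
Area = length * width
Area = 40 * 18
Area = 720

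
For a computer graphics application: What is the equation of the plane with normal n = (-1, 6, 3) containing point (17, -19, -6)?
d = n·P = (-1)(17) + (6)(-19) + (3)(-6) = -149
Plane: -x + 6y + 3z = -149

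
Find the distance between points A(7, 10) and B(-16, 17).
Using the distance formula: d = sqrt((x₂-x₁)² + (y₂-y₁)²)
dx = (-16) - 7 = -23
dy = 17 - 10 = 7
d = sqrt((-23)² + 7²) = sqrt(529 + 49) = sqrt(578) = 24.04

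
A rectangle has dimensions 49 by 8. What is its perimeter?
Perimeter = 2 * (length + width)
Perimeter = 2 * (49 + 8)
Perimeter = 2 * 57
Perimeter = 114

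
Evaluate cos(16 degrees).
cos(16 degrees) = 0.9613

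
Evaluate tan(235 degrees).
tan(235 degrees) = 1.4281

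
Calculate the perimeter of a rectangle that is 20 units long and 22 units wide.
Perimeter = 2 * (length + width)
Perimeter = 2 * (20 + 22)
Perimeter = 2 * 42
Perimeter = 84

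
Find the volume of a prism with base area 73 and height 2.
Volume = base area * height
Volume = 73 * 2
Volume = 146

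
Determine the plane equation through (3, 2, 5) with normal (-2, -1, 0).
d = n·P = (-2)(3) + (-1)(2) + (0)(5) = -8
Plane: -2x - y = -8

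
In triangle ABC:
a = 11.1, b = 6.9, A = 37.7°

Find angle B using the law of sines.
sin(B)/b = sin(A)/a
sin(B) = b·sin(A)/a = 6.9·sin(37.7°)/11.1 = 0.380138
B = arcsin(0.380138) = 22.34°  (b ≤ a, so B ≤ A and the acute solution is unique)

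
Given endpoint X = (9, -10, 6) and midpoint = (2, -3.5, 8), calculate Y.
Y = (2×2 - 9, 2×(-3.5) - (-10), 2×8 - 6) = (-5, 3, 10)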